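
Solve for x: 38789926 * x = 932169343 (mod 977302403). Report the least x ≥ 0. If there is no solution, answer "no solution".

First find gcd(38789926, 977302403):
977302403 = 25×38789926 + 7554253
38789926 = 5×7554253 + 1018661
7554253 = 7×1018661 + 423626
1018661 = 2×423626 + 171409
423626 = 2×171409 + 80808
171409 = 2×80808 + 9793
80808 = 8×9793 + 2464
9793 = 3×2464 + 2401
2464 = 1×2401 + 63
2401 = 38×63 + 7
63 = 9×7 + 0
gcd = 7 and 7 | 932169343, so solutions exist. Divide through by 7: 5541418x ≡ 133167049 (mod 139614629).
Now find 5541418⁻¹ mod 139614629:
139614629 = 25·5541418 + 1079179
5541418 = 5·1079179 + 145523
1079179 = 7·145523 + 60518
145523 = 2·60518 + 24487
60518 = 2·24487 + 11544
24487 = 2·11544 + 1399
11544 = 8·1399 + 352
1399 = 3·352 + 343
352 = 1·343 + 9
343 = 38·9 + 1
9 = 9·1 + 0
Back-substitute:
1 = 343 − 38·9
1 = −38·352 + 39·343
1 = 39·1399 − 155·352
1 = −155·11544 + 1279·1399
1 = 1279·24487 − 2713·11544
1 = −2713·60518 + 6705·24487
1 = 6705·145523 − 16123·60518
1 = −16123·1079179 + 119566·145523
1 = 119566·5541418 − 613953·1079179
1 = −613953·139614629 + 15468391·5541418
So 5541418⁻¹ ≡ 15468391 (mod 139614629).
Then x ≡ 15468391·133167049 ≡ 21782370 (mod 139614629); the smallest non-negative solution is x = 21782370.

21782370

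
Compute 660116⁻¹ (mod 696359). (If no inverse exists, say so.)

Apply the Euclidean algorithm to 696359 and 660116:
696359 = 1×660116 + 36243
660116 = 18×36243 + 7742
36243 = 4×7742 + 5275
7742 = 1×5275 + 2467
5275 = 2×2467 + 341
2467 = 7×341 + 80
341 = 4×80 + 21
80 = 3×21 + 17
21 = 1×17 + 4
17 = 4×4 + 1
4 = 4×1 + 0
The gcd is 1. Working backward:
1 = 17 − 4·4
1 = −4·21 + 5·17
1 = 5·80 − 19·21
1 = −19·341 + 81·80
1 = 81·2467 − 586·341
1 = −586·5275 + 1253·2467
1 = 1253·7742 − 1839·5275
1 = −1839·36243 + 8609·7742
1 = 8609·660116 − 156801·36243
1 = −156801·696359 + 165410·660116
So 660116·165410 ≡ 1 (mod 696359).

165410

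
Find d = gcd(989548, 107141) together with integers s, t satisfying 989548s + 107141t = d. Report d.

Euclidean algorithm:
989548 = 9*107141 + 25279
107141 = 4*25279 + 6025
25279 = 4*6025 + 1179
6025 = 5*1179 + 130
1179 = 9*130 + 9
130 = 14*9 + 4
9 = 2*4 + 1
4 = 4*1 + 0
gcd(989548, 107141) = 1.
Express as a combination:
1 = 9 − 2·4
1 = −2·130 + 29·9
1 = 29·1179 − 263·130
1 = −263·6025 + 1344·1179
1 = 1344·25279 − 5639·6025
1 = −5639·107141 + 23900·25279
1 = 23900·989548 − 220739·107141
So 1 = (23900)·989548 + (-220739)·107141.

1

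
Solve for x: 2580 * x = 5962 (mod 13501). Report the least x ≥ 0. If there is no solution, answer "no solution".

First find gcd(2580, 13501):
13501 = 5×2580 + 601
2580 = 4×601 + 176
601 = 3×176 + 73
176 = 2×73 + 30
73 = 2×30 + 13
30 = 2×13 + 4
13 = 3×4 + 1
4 = 4×1 + 0
gcd = 1, so a unique solution mod 13501 exists.
Back-substitute for the Bézout coefficients:
1 = 13 − 3·4
1 = −3·30 + 7·13
1 = 7·73 − 17·30
1 = −17·176 + 41·73
1 = 41·601 − 140·176
1 = −140·2580 + 601·601
1 = 601·13501 − 3145·2580
So 2580·(-3145) ≡ 1 (mod 13501), giving 2580⁻¹ ≡ 10356.
x ≡ 2580⁻¹·5962 ≡ 10356·5962 ≡ 2399 (mod 13501).

2399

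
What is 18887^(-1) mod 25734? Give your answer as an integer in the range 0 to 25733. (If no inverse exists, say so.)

gcd(25734, 18887) by repeated division:
25734 = 1×18887 + 6847
18887 = 2×6847 + 5193
6847 = 1×5193 + 1654
5193 = 3×1654 + 231
1654 = 7×231 + 37
231 = 6×37 + 9
37 = 4×9 + 1
9 = 9×1 + 0
The gcd is 1. Working backward:
1 = 37 − 4·9
1 = −4·231 + 25·37
1 = 25·1654 − 179·231
1 = −179·5193 + 562·1654
1 = 562·6847 − 741·5193
1 = −741·18887 + 2044·6847
1 = 2044·25734 − 2785·18887
Thus 18887·(-2785) ≡ 1 (mod 25734); reducing, -2785 mod 25734 = 22949.

22949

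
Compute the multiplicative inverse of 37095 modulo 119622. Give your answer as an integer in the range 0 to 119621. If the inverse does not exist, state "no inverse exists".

Euclidean algorithm on 119622, 37095:
119622 = 3×37095 + 8337
37095 = 4×8337 + 3747
8337 = 2×3747 + 843
3747 = 4×843 + 375
843 = 2×375 + 93
375 = 4×93 + 3
93 = 31×3 + 0
gcd(37095, 119622) = 3 ≠ 1, so 37095 has no multiplicative inverse modulo 119622.

no inverse exists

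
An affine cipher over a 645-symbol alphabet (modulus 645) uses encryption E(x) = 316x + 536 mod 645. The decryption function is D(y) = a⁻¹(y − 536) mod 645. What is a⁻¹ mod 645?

496

gcd(645, 316) by repeated division:
645 = 2*316 + 13
316 = 24*13 + 4
13 = 3*4 + 1
4 = 4*1 + 0
Since gcd(316, 645) = 1, back-substitute to write 1 as a combination:
1 = 13 − 3·4
1 = −3·316 + 73·13
1 = 73·645 − 149·316
So 316·(-149) ≡ 1 (mod 645), and -149 ≡ 496 (mod 645).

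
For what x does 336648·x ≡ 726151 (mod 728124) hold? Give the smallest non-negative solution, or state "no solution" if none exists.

no solution

gcd(336648, 728124):
728124 = 2*336648 + 54828
336648 = 6*54828 + 7680
54828 = 7*7680 + 1068
7680 = 7*1068 + 204
1068 = 5*204 + 48
204 = 4*48 + 12
48 = 4*12 + 0
gcd = 12, but 12 ∤ 726151, so the congruence has no solution.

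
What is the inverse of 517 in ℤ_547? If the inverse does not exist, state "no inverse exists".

237

gcd(547, 517) by repeated division:
547 = 1·517 + 30
517 = 17·30 + 7
30 = 4·7 + 2
7 = 3·2 + 1
2 = 2·1 + 0
gcd = 1, so the inverse exists. Back-substitute:
1 = 7 − 3·2
1 = −3·30 + 13·7
1 = 13·517 − 224·30
1 = −224·547 + 237·517
So 517·237 ≡ 1 (mod 547).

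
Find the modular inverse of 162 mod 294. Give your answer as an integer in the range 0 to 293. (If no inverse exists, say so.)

Euclidean algorithm on 294, 162:
294 = 1×162 + 132
162 = 1×132 + 30
132 = 4×30 + 12
30 = 2×12 + 6
12 = 2×6 + 0
Since gcd = 6 > 1, 162 is not a unit mod 294.

no inverse exists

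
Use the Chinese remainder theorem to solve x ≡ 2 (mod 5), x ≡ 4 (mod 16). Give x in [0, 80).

Write x = 2 + 5·k. Then 5·k ≡ 4 − 2 ≡ 2 (mod 16).
Need 5⁻¹ mod 16. Extended Euclid on (16, 5):
16 = 3·5 + 1
5 = 5·1 + 0
Back-substitute:
1 = 16 − 3·5
5⁻¹ ≡ 13 (mod 16), so k ≡ 13·2 ≡ 10 (mod 16).
x = 2 + 5·10 = 52.

52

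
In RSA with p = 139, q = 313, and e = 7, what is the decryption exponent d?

6151

φ(n) = (p−1)(q−1) = 138·312 = 43056.
Need d with 7·d ≡ 1 (mod 43056). Apply the extended Euclidean algorithm:
43056 = 6150*7 + 6
7 = 1*6 + 1
6 = 6*1 + 0
Back-substitute:
1 = 7 − 6
1 = −43056 + 6151·7
So 7·6151 ≡ 1 (mod 43056), hence d = 6151.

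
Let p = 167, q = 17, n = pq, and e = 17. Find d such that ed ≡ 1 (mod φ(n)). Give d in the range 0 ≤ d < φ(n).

625

φ(n) = (p−1)(q−1) = 166·16 = 2656.
Need d with 17·d ≡ 1 (mod 2656). Apply the extended Euclidean algorithm:
2656 = 156×17 + 4
17 = 4×4 + 1
4 = 4×1 + 0
Back-substitute:
1 = 17 − 4·4
1 = −4·2656 + 625·17
So 17·625 ≡ 1 (mod 2656), hence d = 625.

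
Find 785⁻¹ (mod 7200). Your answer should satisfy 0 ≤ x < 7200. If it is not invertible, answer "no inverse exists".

Euclidean algorithm on 7200, 785:
7200 = 9×785 + 135
785 = 5×135 + 110
135 = 1×110 + 25
110 = 4×25 + 10
25 = 2×10 + 5
10 = 2×5 + 0
gcd(785, 7200) = 5 ≠ 1, so 785 has no multiplicative inverse modulo 7200.

no inverse exists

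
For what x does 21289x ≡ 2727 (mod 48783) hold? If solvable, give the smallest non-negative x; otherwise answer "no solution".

6666

First find gcd(21289, 48783):
48783 = 2*21289 + 6205
21289 = 3*6205 + 2674
6205 = 2*2674 + 857
2674 = 3*857 + 103
857 = 8*103 + 33
103 = 3*33 + 4
33 = 8*4 + 1
4 = 4*1 + 0
gcd = 1, so a unique solution mod 48783 exists.
Back-substitute for the Bézout coefficients:
1 = 33 − 8·4
1 = −8·103 + 25·33
1 = 25·857 − 208·103
1 = −208·2674 + 649·857
1 = 649·6205 − 1506·2674
1 = −1506·21289 + 5167·6205
1 = 5167·48783 − 11840·21289
So 21289·(-11840) ≡ 1 (mod 48783), giving 21289⁻¹ ≡ 36943.
x ≡ 21289⁻¹·2727 ≡ 36943·2727 ≡ 6666 (mod 48783).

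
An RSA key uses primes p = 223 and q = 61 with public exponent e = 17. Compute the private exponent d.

φ(n) = (p−1)(q−1) = 222·60 = 13320.
Need d with 17·d ≡ 1 (mod 13320). Apply the extended Euclidean algorithm:
13320 = 783*17 + 9
17 = 1*9 + 8
9 = 1*8 + 1
8 = 8*1 + 0
Back-substitute:
1 = 9 − 8
1 = −17 + 2·9
1 = 2·13320 − 1567·17
So 17·(-1567) ≡ 1 (mod 13320), hence d ≡ -1567 ≡ 11753 (mod 13320).

11753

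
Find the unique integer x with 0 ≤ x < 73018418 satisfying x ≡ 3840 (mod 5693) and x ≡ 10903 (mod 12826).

6590641

Write x = 3840 + 5693·k. Then 5693·k ≡ 10903 − 3840 ≡ 7063 (mod 12826).
Need 5693⁻¹ mod 12826. Extended Euclid on (12826, 5693):
12826 = 2×5693 + 1440
5693 = 3×1440 + 1373
1440 = 1×1373 + 67
1373 = 20×67 + 33
67 = 2×33 + 1
33 = 33×1 + 0
Back-substitute:
1 = 67 − 2·33
1 = −2·1373 + 41·67
1 = 41·1440 − 43·1373
1 = −43·5693 + 170·1440
1 = 170·12826 − 383·5693
5693⁻¹ ≡ 12443 (mod 12826), so k ≡ 12443·7063 ≡ 1157 (mod 12826).
x = 3840 + 5693·1157 = 6590641.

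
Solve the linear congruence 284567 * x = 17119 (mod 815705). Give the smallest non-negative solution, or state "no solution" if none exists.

240767

First find gcd(284567, 815705):
815705 = 2×284567 + 246571
284567 = 1×246571 + 37996
246571 = 6×37996 + 18595
37996 = 2×18595 + 806
18595 = 23×806 + 57
806 = 14×57 + 8
57 = 7×8 + 1
8 = 8×1 + 0
gcd = 1, so a unique solution mod 815705 exists.
Back-substitute for the Bézout coefficients:
1 = 57 − 7·8
1 = −7·806 + 99·57
1 = 99·18595 − 2284·806
1 = −2284·37996 + 4667·18595
1 = 4667·246571 − 30286·37996
1 = −30286·284567 + 34953·246571
1 = 34953·815705 − 100192·284567
So 284567·(-100192) ≡ 1 (mod 815705), giving 284567⁻¹ ≡ 715513.
x ≡ 284567⁻¹·17119 ≡ 715513·17119 ≡ 240767 (mod 815705).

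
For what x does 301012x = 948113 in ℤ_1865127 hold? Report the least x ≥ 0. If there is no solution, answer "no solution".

First find gcd(301012, 1865127):
1865127 = 6·301012 + 59055
301012 = 5·59055 + 5737
59055 = 10·5737 + 1685
5737 = 3·1685 + 682
1685 = 2·682 + 321
682 = 2·321 + 40
321 = 8·40 + 1
40 = 40·1 + 0
gcd = 1, so a unique solution mod 1865127 exists.
Back-substitute for the Bézout coefficients:
1 = 321 − 8·40
1 = −8·682 + 17·321
1 = 17·1685 − 42·682
1 = −42·5737 + 143·1685
1 = 143·59055 − 1472·5737
1 = −1472·301012 + 7503·59055
1 = 7503·1865127 − 46490·301012
So 301012·(-46490) ≡ 1 (mod 1865127), giving 301012⁻¹ ≡ 1818637.
x ≡ 301012⁻¹·948113 ≡ 1818637·948113 ≡ 773021 (mod 1865127).

773021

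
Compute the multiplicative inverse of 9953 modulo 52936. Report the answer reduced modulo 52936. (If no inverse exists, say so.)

3489

Apply the Euclidean algorithm to 52936 and 9953:
52936 = 5·9953 + 3171
9953 = 3·3171 + 440
3171 = 7·440 + 91
440 = 4·91 + 76
91 = 1·76 + 15
76 = 5·15 + 1
15 = 15·1 + 0
The gcd is 1. Working backward:
1 = 76 − 5·15
1 = −5·91 + 6·76
1 = 6·440 − 29·91
1 = −29·3171 + 209·440
1 = 209·9953 − 656·3171
1 = −656·52936 + 3489·9953
So 9953·3489 ≡ 1 (mod 52936).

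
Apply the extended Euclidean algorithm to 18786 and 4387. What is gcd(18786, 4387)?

1

Apply Euclid's algorithm to 18786 and 4387:
18786 = 4·4387 + 1238
4387 = 3·1238 + 673
1238 = 1·673 + 565
673 = 1·565 + 108
565 = 5·108 + 25
108 = 4·25 + 8
25 = 3·8 + 1
8 = 8·1 + 0
gcd(18786, 4387) = 1.
Working backward:
1 = 25 − 3·8
1 = −3·108 + 13·25
1 = 13·565 − 68·108
1 = −68·673 + 81·565
1 = 81·1238 − 149·673
1 = −149·4387 + 528·1238
1 = 528·18786 − 2261·4387
So 1 = (528)·18786 + (-2261)·4387.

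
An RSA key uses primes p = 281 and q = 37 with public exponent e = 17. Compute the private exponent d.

593

φ(n) = (p−1)(q−1) = 280·36 = 10080.
Need d with 17·d ≡ 1 (mod 10080). Apply the extended Euclidean algorithm:
10080 = 592×17 + 16
17 = 1×16 + 1
16 = 16×1 + 0
Back-substitute:
1 = 17 − 16
1 = −10080 + 593·17
So 17·593 ≡ 1 (mod 10080), hence d = 593.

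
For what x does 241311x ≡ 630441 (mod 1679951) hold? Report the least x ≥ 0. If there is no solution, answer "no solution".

237740

First find gcd(241311, 1679951):
1679951 = 6×241311 + 232085
241311 = 1×232085 + 9226
232085 = 25×9226 + 1435
9226 = 6×1435 + 616
1435 = 2×616 + 203
616 = 3×203 + 7
203 = 29×7 + 0
gcd = 7 and 7 | 630441, so solutions exist. Divide through by 7: 34473x ≡ 90063 (mod 239993).
Now find 34473⁻¹ mod 239993:
239993 = 6·34473 + 33155
34473 = 1·33155 + 1318
33155 = 25·1318 + 205
1318 = 6·205 + 88
205 = 2·88 + 29
88 = 3·29 + 1
29 = 29·1 + 0
Back-substitute:
1 = 88 − 3·29
1 = −3·205 + 7·88
1 = 7·1318 − 45·205
1 = −45·33155 + 1132·1318
1 = 1132·34473 − 1177·33155
1 = −1177·239993 + 8194·34473
So 34473⁻¹ ≡ 8194 (mod 239993).
Then x ≡ 8194·90063 ≡ 237740 (mod 239993); the smallest non-negative solution is x = 237740.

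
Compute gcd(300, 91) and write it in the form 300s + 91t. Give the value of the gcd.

1

Apply Euclid's algorithm to 300 and 91:
300 = 3·91 + 27
91 = 3·27 + 10
27 = 2·10 + 7
10 = 1·7 + 3
7 = 2·3 + 1
3 = 3·1 + 0
gcd(300, 91) = 1.
Working backward:
1 = 7 − 2·3
1 = −2·10 + 3·7
1 = 3·27 − 8·10
1 = −8·91 + 27·27
1 = 27·300 − 89·91
So 1 = (27)·300 + (-89)·91.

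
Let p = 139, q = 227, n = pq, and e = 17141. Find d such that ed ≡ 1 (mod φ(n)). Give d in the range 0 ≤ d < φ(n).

φ(n) = (p−1)(q−1) = 138·226 = 31188.
Need d with 17141·d ≡ 1 (mod 31188). Apply the extended Euclidean algorithm:
31188 = 1*17141 + 14047
17141 = 1*14047 + 3094
14047 = 4*3094 + 1671
3094 = 1*1671 + 1423
1671 = 1*1423 + 248
1423 = 5*248 + 183
248 = 1*183 + 65
183 = 2*65 + 53
65 = 1*53 + 12
53 = 4*12 + 5
12 = 2*5 + 2
5 = 2*2 + 1
2 = 2*1 + 0
Back-substitute:
1 = 5 − 2·2
1 = −2·12 + 5·5
1 = 5·53 − 22·12
1 = −22·65 + 27·53
1 = 27·183 − 76·65
1 = −76·248 + 103·183
1 = 103·1423 − 591·248
1 = −591·1671 + 694·1423
1 = 694·3094 − 1285·1671
1 = −1285·14047 + 5834·3094
1 = 5834·17141 − 7119·14047
1 = −7119·31188 + 12953·17141
So 17141·12953 ≡ 1 (mod 31188), hence d = 12953.

12953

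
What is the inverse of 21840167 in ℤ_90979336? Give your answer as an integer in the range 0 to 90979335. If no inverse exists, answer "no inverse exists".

67707583

Apply the Euclidean algorithm to 90979336 and 21840167:
90979336 = 4×21840167 + 3618668
21840167 = 6×3618668 + 128159
3618668 = 28×128159 + 30216
128159 = 4×30216 + 7295
30216 = 4×7295 + 1036
7295 = 7×1036 + 43
1036 = 24×43 + 4
43 = 10×4 + 3
4 = 1×3 + 1
3 = 3×1 + 0
Since gcd(21840167, 90979336) = 1, back-substitute to write 1 as a combination:
1 = 4 − 3
1 = −43 + 11·4
1 = 11·1036 − 265·43
1 = −265·7295 + 1866·1036
1 = 1866·30216 − 7729·7295
1 = −7729·128159 + 32782·30216
1 = 32782·3618668 − 925625·128159
1 = −925625·21840167 + 5586532·3618668
1 = 5586532·90979336 − 23271753·21840167
So 21840167·(-23271753) ≡ 1 (mod 90979336), and -23271753 ≡ 67707583 (mod 90979336).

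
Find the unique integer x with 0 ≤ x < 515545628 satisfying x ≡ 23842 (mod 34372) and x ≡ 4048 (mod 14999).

Write x = 23842 + 34372·k. Then 34372·k ≡ 4048 − 23842 ≡ 10204 (mod 14999).
Need 34372⁻¹ mod 14999. Extended Euclid on (14999, 4374):
14999 = 3×4374 + 1877
4374 = 2×1877 + 620
1877 = 3×620 + 17
620 = 36×17 + 8
17 = 2×8 + 1
8 = 8×1 + 0
Back-substitute:
1 = 17 − 2·8
1 = −2·620 + 73·17
1 = 73·1877 − 221·620
1 = −221·4374 + 515·1877
1 = 515·14999 − 1766·4374
34372⁻¹ ≡ 13233 (mod 14999), so k ≡ 13233·10204 ≡ 8534 (mod 14999).
x = 23842 + 34372·8534 = 293354490.

293354490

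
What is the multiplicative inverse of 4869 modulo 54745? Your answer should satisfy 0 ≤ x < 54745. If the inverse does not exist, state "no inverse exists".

gcd(54745, 4869) by repeated division:
54745 = 11*4869 + 1186
4869 = 4*1186 + 125
1186 = 9*125 + 61
125 = 2*61 + 3
61 = 20*3 + 1
3 = 3*1 + 0
Since gcd(4869, 54745) = 1, back-substitute to write 1 as a combination:
1 = 61 − 20·3
1 = −20·125 + 41·61
1 = 41·1186 − 389·125
1 = −389·4869 + 1597·1186
1 = 1597·54745 − 17956·4869
So 4869·(-17956) ≡ 1 (mod 54745), and -17956 ≡ 36789 (mod 54745).

36789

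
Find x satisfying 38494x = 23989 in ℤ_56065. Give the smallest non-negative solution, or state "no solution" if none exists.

36166

First find gcd(38494, 56065):
56065 = 1*38494 + 17571
38494 = 2*17571 + 3352
17571 = 5*3352 + 811
3352 = 4*811 + 108
811 = 7*108 + 55
108 = 1*55 + 53
55 = 1*53 + 2
53 = 26*2 + 1
2 = 2*1 + 0
gcd = 1, so a unique solution mod 56065 exists.
Back-substitute for the Bézout coefficients:
1 = 53 − 26·2
1 = −26·55 + 27·53
1 = 27·108 − 53·55
1 = −53·811 + 398·108
1 = 398·3352 − 1645·811
1 = −1645·17571 + 8623·3352
1 = 8623·38494 − 18891·17571
1 = −18891·56065 + 27514·38494
So 38494·(27514) ≡ 1 (mod 56065), giving 38494⁻¹ ≡ 27514.
x ≡ 38494⁻¹·23989 ≡ 27514·23989 ≡ 36166 (mod 56065).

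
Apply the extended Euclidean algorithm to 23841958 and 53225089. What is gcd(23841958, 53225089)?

Repeated division:
53225089 = 2·23841958 + 5541173
23841958 = 4·5541173 + 1677266
5541173 = 3·1677266 + 509375
1677266 = 3·509375 + 149141
509375 = 3·149141 + 61952
149141 = 2·61952 + 25237
61952 = 2·25237 + 11478
25237 = 2·11478 + 2281
11478 = 5·2281 + 73
2281 = 31·73 + 18
73 = 4·18 + 1
18 = 18·1 + 0
gcd(23841958, 53225089) = 1.
Working backward:
1 = 73 − 4·18
1 = −4·2281 + 125·73
1 = 125·11478 − 629·2281
1 = −629·25237 + 1383·11478
1 = 1383·61952 − 3395·25237
1 = −3395·149141 + 8173·61952
1 = 8173·509375 − 27914·149141
1 = −27914·1677266 + 91915·509375
1 = 91915·5541173 − 303659·1677266
1 = −303659·23841958 + 1306551·5541173
1 = 1306551·53225089 − 2916761·23841958
So 1 = (1306551)·53225089 + (-2916761)·23841958.

1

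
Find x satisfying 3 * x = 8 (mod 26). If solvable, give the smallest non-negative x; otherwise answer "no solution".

20

First find gcd(3, 26):
26 = 8·3 + 2
3 = 1·2 + 1
2 = 2·1 + 0
gcd = 1, so a unique solution mod 26 exists.
Back-substitute for the Bézout coefficients:
1 = 3 − 2
1 = −26 + 9·3
So 3·(9) ≡ 1 (mod 26), giving 3⁻¹ ≡ 9.
x ≡ 3⁻¹·8 ≡ 9·8 ≡ 20 (mod 26).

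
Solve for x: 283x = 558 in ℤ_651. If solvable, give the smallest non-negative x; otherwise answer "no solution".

186

First find gcd(283, 651):
651 = 2·283 + 85
283 = 3·85 + 28
85 = 3·28 + 1
28 = 28·1 + 0
gcd = 1, so a unique solution mod 651 exists.
Back-substitute for the Bézout coefficients:
1 = 85 − 3·28
1 = −3·283 + 10·85
1 = 10·651 − 23·283
So 283·(-23) ≡ 1 (mod 651), giving 283⁻¹ ≡ 628.
x ≡ 283⁻¹·558 ≡ 628·558 ≡ 186 (mod 651).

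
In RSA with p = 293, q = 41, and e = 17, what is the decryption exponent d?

10993

φ(n) = (p−1)(q−1) = 292·40 = 11680.
Need d with 17·d ≡ 1 (mod 11680). Apply the extended Euclidean algorithm:
11680 = 687×17 + 1
17 = 17×1 + 0
Back-substitute:
1 = 11680 − 687·17
So 17·(-687) ≡ 1 (mod 11680), hence d ≡ -687 ≡ 10993 (mod 11680).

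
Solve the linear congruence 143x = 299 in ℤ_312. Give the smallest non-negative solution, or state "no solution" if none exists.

13

First find gcd(143, 312):
312 = 2*143 + 26
143 = 5*26 + 13
26 = 2*13 + 0
gcd = 13 and 13 | 299, so solutions exist. Divide through by 13: 11x ≡ 23 (mod 24).
Now find 11⁻¹ mod 24:
24 = 2·11 + 2
11 = 5·2 + 1
2 = 2·1 + 0
Back-substitute:
1 = 11 − 5·2
1 = −5·24 + 11·11
So 11⁻¹ ≡ 11 (mod 24).
Then x ≡ 11·23 ≡ 13 (mod 24); the smallest non-negative solution is x = 13.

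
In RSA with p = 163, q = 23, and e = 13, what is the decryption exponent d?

1645

φ(n) = (p−1)(q−1) = 162·22 = 3564.
Need d with 13·d ≡ 1 (mod 3564). Apply the extended Euclidean algorithm:
3564 = 274×13 + 2
13 = 6×2 + 1
2 = 2×1 + 0
Back-substitute:
1 = 13 − 6·2
1 = −6·3564 + 1645·13
So 13·1645 ≡ 1 (mod 3564), hence d = 1645.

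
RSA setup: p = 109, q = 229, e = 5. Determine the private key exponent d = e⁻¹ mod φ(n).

4925

φ(n) = (p−1)(q−1) = 108·228 = 24624.
Need d with 5·d ≡ 1 (mod 24624). Apply the extended Euclidean algorithm:
24624 = 4924*5 + 4
5 = 1*4 + 1
4 = 4*1 + 0
Back-substitute:
1 = 5 − 4
1 = −24624 + 4925·5
So 5·4925 ≡ 1 (mod 24624), hence d = 4925.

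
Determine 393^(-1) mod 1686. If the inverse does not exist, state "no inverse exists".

no inverse exists

Euclidean algorithm on 1686, 393:
1686 = 4×393 + 114
393 = 3×114 + 51
114 = 2×51 + 12
51 = 4×12 + 3
12 = 4×3 + 0
gcd(393, 1686) = 3 ≠ 1, so 393 has no multiplicative inverse modulo 1686.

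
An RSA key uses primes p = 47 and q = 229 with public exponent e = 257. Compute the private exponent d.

φ(n) = (p−1)(q−1) = 46·228 = 10488.
Need d with 257·d ≡ 1 (mod 10488). Apply the extended Euclidean algorithm:
10488 = 40×257 + 208
257 = 1×208 + 49
208 = 4×49 + 12
49 = 4×12 + 1
12 = 12×1 + 0
Back-substitute:
1 = 49 − 4·12
1 = −4·208 + 17·49
1 = 17·257 − 21·208
1 = −21·10488 + 857·257
So 257·857 ≡ 1 (mod 10488), hence d = 857.

857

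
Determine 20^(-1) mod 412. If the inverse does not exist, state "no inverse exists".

Euclidean algorithm on 412, 20:
412 = 20×20 + 12
20 = 1×12 + 8
12 = 1×8 + 4
8 = 2×4 + 0
Since gcd = 4 > 1, 20 is not a unit mod 412.

no inverse exists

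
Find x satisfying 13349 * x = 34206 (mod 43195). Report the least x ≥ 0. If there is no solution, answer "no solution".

12399

First find gcd(13349, 43195):
43195 = 3*13349 + 3148
13349 = 4*3148 + 757
3148 = 4*757 + 120
757 = 6*120 + 37
120 = 3*37 + 9
37 = 4*9 + 1
9 = 9*1 + 0
gcd = 1, so a unique solution mod 43195 exists.
Back-substitute for the Bézout coefficients:
1 = 37 − 4·9
1 = −4·120 + 13·37
1 = 13·757 − 82·120
1 = −82·3148 + 341·757
1 = 341·13349 − 1446·3148
1 = −1446·43195 + 4679·13349
So 13349·(4679) ≡ 1 (mod 43195), giving 13349⁻¹ ≡ 4679.
x ≡ 13349⁻¹·34206 ≡ 4679·34206 ≡ 12399 (mod 43195).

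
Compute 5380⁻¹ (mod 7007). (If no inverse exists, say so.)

gcd(7007, 5380) by repeated division:
7007 = 1×5380 + 1627
5380 = 3×1627 + 499
1627 = 3×499 + 130
499 = 3×130 + 109
130 = 1×109 + 21
109 = 5×21 + 4
21 = 5×4 + 1
4 = 4×1 + 0
gcd = 1, so the inverse exists. Back-substitute:
1 = 21 − 5·4
1 = −5·109 + 26·21
1 = 26·130 − 31·109
1 = −31·499 + 119·130
1 = 119·1627 − 388·499
1 = −388·5380 + 1283·1627
1 = 1283·7007 − 1671·5380
So 5380·(-1671) ≡ 1 (mod 7007), and -1671 ≡ 5336 (mod 7007).

5336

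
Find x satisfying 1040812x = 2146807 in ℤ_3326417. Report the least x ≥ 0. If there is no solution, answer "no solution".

First find gcd(1040812, 3326417):
3326417 = 3·1040812 + 203981
1040812 = 5·203981 + 20907
203981 = 9·20907 + 15818
20907 = 1·15818 + 5089
15818 = 3·5089 + 551
5089 = 9·551 + 130
551 = 4·130 + 31
130 = 4·31 + 6
31 = 5·6 + 1
6 = 6·1 + 0
gcd = 1, so a unique solution mod 3326417 exists.
Back-substitute for the Bézout coefficients:
1 = 31 − 5·6
1 = −5·130 + 21·31
1 = 21·551 − 89·130
1 = −89·5089 + 822·551
1 = 822·15818 − 2555·5089
1 = −2555·20907 + 3377·15818
1 = 3377·203981 − 32948·20907
1 = −32948·1040812 + 168117·203981
1 = 168117·3326417 − 537299·1040812
So 1040812·(-537299) ≡ 1 (mod 3326417), giving 1040812⁻¹ ≡ 2789118.
x ≡ 1040812⁻¹·2146807 ≡ 2789118·2146807 ≡ 1083878 (mod 3326417).

1083878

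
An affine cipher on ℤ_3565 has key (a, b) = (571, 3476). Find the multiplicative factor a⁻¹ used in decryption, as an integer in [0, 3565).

Apply the Euclidean algorithm to 3565 and 571:
3565 = 6·571 + 139
571 = 4·139 + 15
139 = 9·15 + 4
15 = 3·4 + 3
4 = 1·3 + 1
3 = 3·1 + 0
The gcd is 1. Working backward:
1 = 4 − 3
1 = −15 + 4·4
1 = 4·139 − 37·15
1 = −37·571 + 152·139
1 = 152·3565 − 949·571
So 571·(-949) ≡ 1 (mod 3565), and -949 ≡ 2616 (mod 3565).

2616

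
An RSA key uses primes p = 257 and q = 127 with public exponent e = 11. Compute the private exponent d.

23459

φ(n) = (p−1)(q−1) = 256·126 = 32256.
Need d with 11·d ≡ 1 (mod 32256). Apply the extended Euclidean algorithm:
32256 = 2932·11 + 4
11 = 2·4 + 3
4 = 1·3 + 1
3 = 3·1 + 0
Back-substitute:
1 = 4 − 3
1 = −11 + 3·4
1 = 3·32256 − 8797·11
So 11·(-8797) ≡ 1 (mod 32256), hence d ≡ -8797 ≡ 23459 (mod 32256).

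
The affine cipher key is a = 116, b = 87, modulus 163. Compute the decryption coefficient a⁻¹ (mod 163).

52

gcd(163, 116) by repeated division:
163 = 1×116 + 47
116 = 2×47 + 22
47 = 2×22 + 3
22 = 7×3 + 1
3 = 3×1 + 0
The gcd is 1. Working backward:
1 = 22 − 7·3
1 = −7·47 + 15·22
1 = 15·116 − 37·47
1 = −37·163 + 52·116
So 116·52 ≡ 1 (mod 163).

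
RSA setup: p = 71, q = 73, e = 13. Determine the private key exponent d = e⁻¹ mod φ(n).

3877

φ(n) = (p−1)(q−1) = 70·72 = 5040.
Need d with 13·d ≡ 1 (mod 5040). Apply the extended Euclidean algorithm:
5040 = 387*13 + 9
13 = 1*9 + 4
9 = 2*4 + 1
4 = 4*1 + 0
Back-substitute:
1 = 9 − 2·4
1 = −2·13 + 3·9
1 = 3·5040 − 1163·13
So 13·(-1163) ≡ 1 (mod 5040), hence d ≡ -1163 ≡ 3877 (mod 5040).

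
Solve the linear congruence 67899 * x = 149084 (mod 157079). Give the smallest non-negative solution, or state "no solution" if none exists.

9397

First find gcd(67899, 157079):
157079 = 2·67899 + 21281
67899 = 3·21281 + 4056
21281 = 5·4056 + 1001
4056 = 4·1001 + 52
1001 = 19·52 + 13
52 = 4·13 + 0
gcd = 13 and 13 | 149084, so solutions exist. Divide through by 13: 5223x ≡ 11468 (mod 12083).
Now find 5223⁻¹ mod 12083:
12083 = 2·5223 + 1637
5223 = 3·1637 + 312
1637 = 5·312 + 77
312 = 4·77 + 4
77 = 19·4 + 1
4 = 4·1 + 0
Back-substitute:
1 = 77 − 19·4
1 = −19·312 + 77·77
1 = 77·1637 − 404·312
1 = −404·5223 + 1289·1637
1 = 1289·12083 − 2982·5223
So 5223·(-2982) ≡ 1 (mod 12083), i.e. 5223⁻¹ ≡ 9101.
Then x ≡ 9101·11468 ≡ 9397 (mod 12083); the smallest non-negative solution is x = 9397.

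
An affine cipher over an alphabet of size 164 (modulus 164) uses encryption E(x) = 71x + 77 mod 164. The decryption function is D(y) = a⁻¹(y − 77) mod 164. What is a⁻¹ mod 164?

67

Run Euclid on (164, 71):
164 = 2×71 + 22
71 = 3×22 + 5
22 = 4×5 + 2
5 = 2×2 + 1
2 = 2×1 + 0
Since gcd(71, 164) = 1, back-substitute to write 1 as a combination:
1 = 5 − 2·2
1 = −2·22 + 9·5
1 = 9·71 − 29·22
1 = −29·164 + 67·71
So 71·67 ≡ 1 (mod 164).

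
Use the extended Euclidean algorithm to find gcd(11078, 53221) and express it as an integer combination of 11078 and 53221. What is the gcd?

1

Repeated division:
53221 = 4·11078 + 8909
11078 = 1·8909 + 2169
8909 = 4·2169 + 233
2169 = 9·233 + 72
233 = 3·72 + 17
72 = 4·17 + 4
17 = 4·4 + 1
4 = 4·1 + 0
gcd(11078, 53221) = 1.
Back-substituting:
1 = 17 − 4·4
1 = −4·72 + 17·17
1 = 17·233 − 55·72
1 = −55·2169 + 512·233
1 = 512·8909 − 2103·2169
1 = −2103·11078 + 2615·8909
1 = 2615·53221 − 12563·11078
So 1 = (2615)·53221 + (-12563)·11078.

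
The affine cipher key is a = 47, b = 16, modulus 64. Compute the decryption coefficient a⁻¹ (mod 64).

15

gcd(64, 47) by repeated division:
64 = 1·47 + 17
47 = 2·17 + 13
17 = 1·13 + 4
13 = 3·4 + 1
4 = 4·1 + 0
The gcd is 1. Working backward:
1 = 13 − 3·4
1 = −3·17 + 4·13
1 = 4·47 − 11·17
1 = −11·64 + 15·47
So 47·15 ≡ 1 (mod 64).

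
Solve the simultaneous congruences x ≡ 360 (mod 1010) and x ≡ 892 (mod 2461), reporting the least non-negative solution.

1497180

Write x = 360 + 1010·k. Then 1010·k ≡ 892 − 360 ≡ 532 (mod 2461).
Need 1010⁻¹ mod 2461. Extended Euclid on (2461, 1010):
2461 = 2×1010 + 441
1010 = 2×441 + 128
441 = 3×128 + 57
128 = 2×57 + 14
57 = 4×14 + 1
14 = 14×1 + 0
Back-substitute:
1 = 57 − 4·14
1 = −4·128 + 9·57
1 = 9·441 − 31·128
1 = −31·1010 + 71·441
1 = 71·2461 − 173·1010
1010⁻¹ ≡ 2288 (mod 2461), so k ≡ 2288·532 ≡ 1482 (mod 2461).
x = 360 + 1010·1482 = 1497180.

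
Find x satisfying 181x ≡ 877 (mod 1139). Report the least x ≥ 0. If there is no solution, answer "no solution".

395

First find gcd(181, 1139):
1139 = 6*181 + 53
181 = 3*53 + 22
53 = 2*22 + 9
22 = 2*9 + 4
9 = 2*4 + 1
4 = 4*1 + 0
gcd = 1, so a unique solution mod 1139 exists.
Back-substitute for the Bézout coefficients:
1 = 9 − 2·4
1 = −2·22 + 5·9
1 = 5·53 − 12·22
1 = −12·181 + 41·53
1 = 41·1139 − 258·181
So 181·(-258) ≡ 1 (mod 1139), giving 181⁻¹ ≡ 881.
x ≡ 181⁻¹·877 ≡ 881·877 ≡ 395 (mod 1139).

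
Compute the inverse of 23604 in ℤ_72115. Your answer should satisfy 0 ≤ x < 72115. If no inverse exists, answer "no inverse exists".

39904

Extended Euclidean algorithm:
72115 = 3·23604 + 1303
23604 = 18·1303 + 150
1303 = 8·150 + 103
150 = 1·103 + 47
103 = 2·47 + 9
47 = 5·9 + 2
9 = 4·2 + 1
2 = 2·1 + 0
Since gcd(23604, 72115) = 1, back-substitute to write 1 as a combination:
1 = 9 − 4·2
1 = −4·47 + 21·9
1 = 21·103 − 46·47
1 = −46·150 + 67·103
1 = 67·1303 − 582·150
1 = −582·23604 + 10543·1303
1 = 10543·72115 − 32211·23604
Hence 23604⁻¹ ≡ -32211 ≡ 39904 (mod 72115).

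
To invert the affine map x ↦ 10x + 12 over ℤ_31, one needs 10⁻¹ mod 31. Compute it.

28

Apply the Euclidean algorithm to 31 and 10:
31 = 3·10 + 1
10 = 10·1 + 0
gcd = 1, so the inverse exists. Back-substitute:
1 = 31 − 3·10
So 10·(-3) ≡ 1 (mod 31), and -3 ≡ 28 (mod 31).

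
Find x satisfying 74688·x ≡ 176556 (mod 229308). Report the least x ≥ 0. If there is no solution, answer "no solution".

First find gcd(74688, 229308):
229308 = 3*74688 + 5244
74688 = 14*5244 + 1272
5244 = 4*1272 + 156
1272 = 8*156 + 24
156 = 6*24 + 12
24 = 2*12 + 0
gcd = 12 and 12 | 176556, so solutions exist. Divide through by 12: 6224x ≡ 14713 (mod 19109).
Now find 6224⁻¹ mod 19109:
19109 = 3·6224 + 437
6224 = 14·437 + 106
437 = 4·106 + 13
106 = 8·13 + 2
13 = 6·2 + 1
2 = 2·1 + 0
Back-substitute:
1 = 13 − 6·2
1 = −6·106 + 49·13
1 = 49·437 − 202·106
1 = −202·6224 + 2877·437
1 = 2877·19109 − 8833·6224
So 6224·(-8833) ≡ 1 (mod 19109), i.e. 6224⁻¹ ≡ 10276.
Then x ≡ 10276·14713 ≡ 380 (mod 19109); the smallest non-negative solution is x = 380.

380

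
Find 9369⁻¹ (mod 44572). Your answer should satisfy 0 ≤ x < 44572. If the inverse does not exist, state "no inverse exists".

39101

Apply the Euclidean algorithm to 44572 and 9369:
44572 = 4·9369 + 7096
9369 = 1·7096 + 2273
7096 = 3·2273 + 277
2273 = 8·277 + 57
277 = 4·57 + 49
57 = 1·49 + 8
49 = 6·8 + 1
8 = 8·1 + 0
Since gcd(9369, 44572) = 1, back-substitute to write 1 as a combination:
1 = 49 − 6·8
1 = −6·57 + 7·49
1 = 7·277 − 34·57
1 = −34·2273 + 279·277
1 = 279·7096 − 871·2273
1 = −871·9369 + 1150·7096
1 = 1150·44572 − 5471·9369
Hence 9369⁻¹ ≡ -5471 ≡ 39101 (mod 44572).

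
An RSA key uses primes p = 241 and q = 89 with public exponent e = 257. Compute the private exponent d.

φ(n) = (p−1)(q−1) = 240·88 = 21120.
Need d with 257·d ≡ 1 (mod 21120). Apply the extended Euclidean algorithm:
21120 = 82*257 + 46
257 = 5*46 + 27
46 = 1*27 + 19
27 = 1*19 + 8
19 = 2*8 + 3
8 = 2*3 + 2
3 = 1*2 + 1
2 = 2*1 + 0
Back-substitute:
1 = 3 − 2
1 = −8 + 3·3
1 = 3·19 − 7·8
1 = −7·27 + 10·19
1 = 10·46 − 17·27
1 = −17·257 + 95·46
1 = 95·21120 − 7807·257
So 257·(-7807) ≡ 1 (mod 21120), hence d ≡ -7807 ≡ 13313 (mod 21120).

13313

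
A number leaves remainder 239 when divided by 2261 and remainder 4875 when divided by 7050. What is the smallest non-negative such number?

1076475

Write x = 239 + 2261·k. Then 2261·k ≡ 4875 − 239 ≡ 4636 (mod 7050).
Need 2261⁻¹ mod 7050. Extended Euclid on (7050, 2261):
7050 = 3×2261 + 267
2261 = 8×267 + 125
267 = 2×125 + 17
125 = 7×17 + 6
17 = 2×6 + 5
6 = 1×5 + 1
5 = 5×1 + 0
Back-substitute:
1 = 6 − 5
1 = −17 + 3·6
1 = 3·125 − 22·17
1 = −22·267 + 47·125
1 = 47·2261 − 398·267
1 = −398·7050 + 1241·2261
2261⁻¹ ≡ 1241 (mod 7050), so k ≡ 1241·4636 ≡ 476 (mod 7050).
x = 239 + 2261·476 = 1076475.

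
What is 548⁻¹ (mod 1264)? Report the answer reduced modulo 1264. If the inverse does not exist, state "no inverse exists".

no inverse exists

Euclidean algorithm on 1264, 548:
1264 = 2×548 + 168
548 = 3×168 + 44
168 = 3×44 + 36
44 = 1×36 + 8
36 = 4×8 + 4
8 = 2×4 + 0
The gcd is 4, not 1, hence no inverse exists.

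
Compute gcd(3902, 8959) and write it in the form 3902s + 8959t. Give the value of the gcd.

1

Apply Euclid's algorithm to 8959 and 3902:
8959 = 2×3902 + 1155
3902 = 3×1155 + 437
1155 = 2×437 + 281
437 = 1×281 + 156
281 = 1×156 + 125
156 = 1×125 + 31
125 = 4×31 + 1
31 = 31×1 + 0
gcd(3902, 8959) = 1.
Working backward:
1 = 125 − 4·31
1 = −4·156 + 5·125
1 = 5·281 − 9·156
1 = −9·437 + 14·281
1 = 14·1155 − 37·437
1 = −37·3902 + 125·1155
1 = 125·8959 − 287·3902
So 1 = (125)·8959 + (-287)·3902.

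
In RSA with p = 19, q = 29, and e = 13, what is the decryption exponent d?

φ(n) = (p−1)(q−1) = 18·28 = 504.
Need d with 13·d ≡ 1 (mod 504). Apply the extended Euclidean algorithm:
504 = 38×13 + 10
13 = 1×10 + 3
10 = 3×3 + 1
3 = 3×1 + 0
Back-substitute:
1 = 10 − 3·3
1 = −3·13 + 4·10
1 = 4·504 − 155·13
So 13·(-155) ≡ 1 (mod 504), hence d ≡ -155 ≡ 349 (mod 504).

349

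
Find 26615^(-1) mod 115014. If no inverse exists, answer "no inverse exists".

80015

Run Euclid on (115014, 26615):
115014 = 4×26615 + 8554
26615 = 3×8554 + 953
8554 = 8×953 + 930
953 = 1×930 + 23
930 = 40×23 + 10
23 = 2×10 + 3
10 = 3×3 + 1
3 = 3×1 + 0
The gcd is 1. Working backward:
1 = 10 − 3·3
1 = −3·23 + 7·10
1 = 7·930 − 283·23
1 = −283·953 + 290·930
1 = 290·8554 − 2603·953
1 = −2603·26615 + 8099·8554
1 = 8099·115014 − 34999·26615
So 26615·(-34999) ≡ 1 (mod 115014), and -34999 ≡ 80015 (mod 115014).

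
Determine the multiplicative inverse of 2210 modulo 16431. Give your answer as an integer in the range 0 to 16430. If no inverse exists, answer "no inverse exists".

5420

gcd(16431, 2210) by repeated division:
16431 = 7×2210 + 961
2210 = 2×961 + 288
961 = 3×288 + 97
288 = 2×97 + 94
97 = 1×94 + 3
94 = 31×3 + 1
3 = 3×1 + 0
gcd = 1, so the inverse exists. Back-substitute:
1 = 94 − 31·3
1 = −31·97 + 32·94
1 = 32·288 − 95·97
1 = −95·961 + 317·288
1 = 317·2210 − 729·961
1 = −729·16431 + 5420·2210
So 2210·5420 ≡ 1 (mod 16431).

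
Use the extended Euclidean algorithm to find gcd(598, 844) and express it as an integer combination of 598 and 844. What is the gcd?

Euclidean algorithm:
844 = 1*598 + 246
598 = 2*246 + 106
246 = 2*106 + 34
106 = 3*34 + 4
34 = 8*4 + 2
4 = 2*2 + 0
gcd(598, 844) = 2.
Back-substituting:
2 = 34 − 8·4
2 = −8·106 + 25·34
2 = 25·246 − 58·106
2 = −58·598 + 141·246
2 = 141·844 − 199·598
So 2 = (141)·844 + (-199)·598.

2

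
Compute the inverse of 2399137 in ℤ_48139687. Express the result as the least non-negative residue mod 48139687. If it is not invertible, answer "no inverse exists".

38129692

Extended Euclidean algorithm:
48139687 = 20*2399137 + 156947
2399137 = 15*156947 + 44932
156947 = 3*44932 + 22151
44932 = 2*22151 + 630
22151 = 35*630 + 101
630 = 6*101 + 24
101 = 4*24 + 5
24 = 4*5 + 4
5 = 1*4 + 1
4 = 4*1 + 0
The gcd is 1. Working backward:
1 = 5 − 4
1 = −24 + 5·5
1 = 5·101 − 21·24
1 = −21·630 + 131·101
1 = 131·22151 − 4606·630
1 = −4606·44932 + 9343·22151
1 = 9343·156947 − 32635·44932
1 = −32635·2399137 + 498868·156947
1 = 498868·48139687 − 10009995·2399137
Thus 2399137·(-10009995) ≡ 1 (mod 48139687); reducing, -10009995 mod 48139687 = 38129692.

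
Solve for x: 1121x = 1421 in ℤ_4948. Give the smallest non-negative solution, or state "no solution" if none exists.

297

First find gcd(1121, 4948):
4948 = 4·1121 + 464
1121 = 2·464 + 193
464 = 2·193 + 78
193 = 2·78 + 37
78 = 2·37 + 4
37 = 9·4 + 1
4 = 4·1 + 0
gcd = 1, so a unique solution mod 4948 exists.
Back-substitute for the Bézout coefficients:
1 = 37 − 9·4
1 = −9·78 + 19·37
1 = 19·193 − 47·78
1 = −47·464 + 113·193
1 = 113·1121 − 273·464
1 = −273·4948 + 1205·1121
So 1121·(1205) ≡ 1 (mod 4948), giving 1121⁻¹ ≡ 1205.
x ≡ 1121⁻¹·1421 ≡ 1205·1421 ≡ 297 (mod 4948).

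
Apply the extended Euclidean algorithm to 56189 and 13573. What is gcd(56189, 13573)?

7

Apply Euclid's algorithm to 56189 and 13573:
56189 = 4×13573 + 1897
13573 = 7×1897 + 294
1897 = 6×294 + 133
294 = 2×133 + 28
133 = 4×28 + 21
28 = 1×21 + 7
21 = 3×7 + 0
gcd(56189, 13573) = 7.
Back-substituting:
7 = 28 − 21
7 = −133 + 5·28
7 = 5·294 − 11·133
7 = −11·1897 + 71·294
7 = 71·13573 − 508·1897
7 = −508·56189 + 2103·13573
So 7 = (-508)·56189 + (2103)·13573.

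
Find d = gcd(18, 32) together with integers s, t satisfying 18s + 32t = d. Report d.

Apply Euclid's algorithm to 32 and 18:
32 = 1·18 + 14
18 = 1·14 + 4
14 = 3·4 + 2
4 = 2·2 + 0
gcd(18, 32) = 2.
Express as a combination:
2 = 14 − 3·4
2 = −3·18 + 4·14
2 = 4·32 − 7·18
So 2 = (4)·32 + (-7)·18.

2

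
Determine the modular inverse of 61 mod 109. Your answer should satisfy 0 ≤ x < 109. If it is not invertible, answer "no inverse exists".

Run Euclid on (109, 61):
109 = 1*61 + 48
61 = 1*48 + 13
48 = 3*13 + 9
13 = 1*9 + 4
9 = 2*4 + 1
4 = 4*1 + 0
gcd = 1, so the inverse exists. Back-substitute:
1 = 9 − 2·4
1 = −2·13 + 3·9
1 = 3·48 − 11·13
1 = −11·61 + 14·48
1 = 14·109 − 25·61
So 61·(-25) ≡ 1 (mod 109), and -25 ≡ 84 (mod 109).

84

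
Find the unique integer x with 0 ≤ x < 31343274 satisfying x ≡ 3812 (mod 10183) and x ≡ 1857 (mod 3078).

27263703

Write x = 3812 + 10183·k. Then 10183·k ≡ 1857 − 3812 ≡ 1123 (mod 3078).
Need 10183⁻¹ mod 3078. Extended Euclid on (3078, 949):
3078 = 3×949 + 231
949 = 4×231 + 25
231 = 9×25 + 6
25 = 4×6 + 1
6 = 6×1 + 0
Back-substitute:
1 = 25 − 4·6
1 = −4·231 + 37·25
1 = 37·949 − 152·231
1 = −152·3078 + 493·949
10183⁻¹ ≡ 493 (mod 3078), so k ≡ 493·1123 ≡ 2677 (mod 3078).
x = 3812 + 10183·2677 = 27263703.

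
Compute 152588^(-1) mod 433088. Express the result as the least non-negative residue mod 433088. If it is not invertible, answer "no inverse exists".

Euclidean algorithm on 433088, 152588:
433088 = 2×152588 + 127912
152588 = 1×127912 + 24676
127912 = 5×24676 + 4532
24676 = 5×4532 + 2016
4532 = 2×2016 + 500
2016 = 4×500 + 16
500 = 31×16 + 4
16 = 4×4 + 0
The gcd is 4, not 1, hence no inverse exists.

no inverse exists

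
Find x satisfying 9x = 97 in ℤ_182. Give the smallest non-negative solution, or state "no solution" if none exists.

31

First find gcd(9, 182):
182 = 20*9 + 2
9 = 4*2 + 1
2 = 2*1 + 0
gcd = 1, so a unique solution mod 182 exists.
Back-substitute for the Bézout coefficients:
1 = 9 − 4·2
1 = −4·182 + 81·9
So 9·(81) ≡ 1 (mod 182), giving 9⁻¹ ≡ 81.
x ≡ 9⁻¹·97 ≡ 81·97 ≡ 31 (mod 182).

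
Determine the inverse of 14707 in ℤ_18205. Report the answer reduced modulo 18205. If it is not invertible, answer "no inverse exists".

Compute gcd(14707, 18205):
18205 = 1×14707 + 3498
14707 = 4×3498 + 715
3498 = 4×715 + 638
715 = 1×638 + 77
638 = 8×77 + 22
77 = 3×22 + 11
22 = 2×11 + 0
Since gcd = 11 > 1, 14707 is not a unit mod 18205.

no inverse exists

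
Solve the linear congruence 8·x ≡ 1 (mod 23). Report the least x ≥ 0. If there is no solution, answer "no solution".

3

First find gcd(8, 23):
23 = 2*8 + 7
8 = 1*7 + 1
7 = 7*1 + 0
gcd = 1, so a unique solution mod 23 exists.
Back-substitute for the Bézout coefficients:
1 = 8 − 7
1 = −23 + 3·8
So 8·(3) ≡ 1 (mod 23), giving 8⁻¹ ≡ 3.
x ≡ 8⁻¹·1 ≡ 3·1 ≡ 3 (mod 23).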